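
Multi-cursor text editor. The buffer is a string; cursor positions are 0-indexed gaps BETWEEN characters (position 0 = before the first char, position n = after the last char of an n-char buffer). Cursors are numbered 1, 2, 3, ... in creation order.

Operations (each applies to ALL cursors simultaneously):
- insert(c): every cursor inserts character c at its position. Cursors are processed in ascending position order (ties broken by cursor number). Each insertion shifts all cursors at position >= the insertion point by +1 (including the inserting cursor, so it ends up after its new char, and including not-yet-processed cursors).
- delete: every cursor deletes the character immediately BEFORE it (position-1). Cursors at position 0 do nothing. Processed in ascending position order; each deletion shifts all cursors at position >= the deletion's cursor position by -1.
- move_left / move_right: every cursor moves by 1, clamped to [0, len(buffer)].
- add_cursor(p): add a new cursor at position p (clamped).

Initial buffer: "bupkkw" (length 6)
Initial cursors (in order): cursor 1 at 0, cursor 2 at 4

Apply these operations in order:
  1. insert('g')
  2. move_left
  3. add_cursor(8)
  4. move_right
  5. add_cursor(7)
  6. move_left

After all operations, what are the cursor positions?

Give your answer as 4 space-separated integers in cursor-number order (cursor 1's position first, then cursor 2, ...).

After op 1 (insert('g')): buffer="gbupkgkw" (len 8), cursors c1@1 c2@6, authorship 1....2..
After op 2 (move_left): buffer="gbupkgkw" (len 8), cursors c1@0 c2@5, authorship 1....2..
After op 3 (add_cursor(8)): buffer="gbupkgkw" (len 8), cursors c1@0 c2@5 c3@8, authorship 1....2..
After op 4 (move_right): buffer="gbupkgkw" (len 8), cursors c1@1 c2@6 c3@8, authorship 1....2..
After op 5 (add_cursor(7)): buffer="gbupkgkw" (len 8), cursors c1@1 c2@6 c4@7 c3@8, authorship 1....2..
After op 6 (move_left): buffer="gbupkgkw" (len 8), cursors c1@0 c2@5 c4@6 c3@7, authorship 1....2..

Answer: 0 5 7 6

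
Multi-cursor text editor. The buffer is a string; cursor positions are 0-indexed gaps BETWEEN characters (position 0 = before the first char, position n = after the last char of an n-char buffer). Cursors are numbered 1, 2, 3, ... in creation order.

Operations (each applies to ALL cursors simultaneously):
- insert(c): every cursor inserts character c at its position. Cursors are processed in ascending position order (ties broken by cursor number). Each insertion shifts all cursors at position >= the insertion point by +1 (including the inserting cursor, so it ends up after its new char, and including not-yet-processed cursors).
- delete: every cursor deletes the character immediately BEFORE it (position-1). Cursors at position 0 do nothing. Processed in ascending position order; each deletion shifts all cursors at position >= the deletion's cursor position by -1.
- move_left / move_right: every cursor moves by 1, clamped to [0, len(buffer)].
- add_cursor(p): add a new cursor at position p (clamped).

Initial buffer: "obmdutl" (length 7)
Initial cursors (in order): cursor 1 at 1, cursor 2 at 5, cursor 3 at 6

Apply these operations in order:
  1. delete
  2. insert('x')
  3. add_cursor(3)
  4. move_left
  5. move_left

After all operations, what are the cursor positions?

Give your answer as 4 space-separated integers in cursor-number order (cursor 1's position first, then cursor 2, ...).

Answer: 0 4 4 1

Derivation:
After op 1 (delete): buffer="bmdl" (len 4), cursors c1@0 c2@3 c3@3, authorship ....
After op 2 (insert('x')): buffer="xbmdxxl" (len 7), cursors c1@1 c2@6 c3@6, authorship 1...23.
After op 3 (add_cursor(3)): buffer="xbmdxxl" (len 7), cursors c1@1 c4@3 c2@6 c3@6, authorship 1...23.
After op 4 (move_left): buffer="xbmdxxl" (len 7), cursors c1@0 c4@2 c2@5 c3@5, authorship 1...23.
After op 5 (move_left): buffer="xbmdxxl" (len 7), cursors c1@0 c4@1 c2@4 c3@4, authorship 1...23.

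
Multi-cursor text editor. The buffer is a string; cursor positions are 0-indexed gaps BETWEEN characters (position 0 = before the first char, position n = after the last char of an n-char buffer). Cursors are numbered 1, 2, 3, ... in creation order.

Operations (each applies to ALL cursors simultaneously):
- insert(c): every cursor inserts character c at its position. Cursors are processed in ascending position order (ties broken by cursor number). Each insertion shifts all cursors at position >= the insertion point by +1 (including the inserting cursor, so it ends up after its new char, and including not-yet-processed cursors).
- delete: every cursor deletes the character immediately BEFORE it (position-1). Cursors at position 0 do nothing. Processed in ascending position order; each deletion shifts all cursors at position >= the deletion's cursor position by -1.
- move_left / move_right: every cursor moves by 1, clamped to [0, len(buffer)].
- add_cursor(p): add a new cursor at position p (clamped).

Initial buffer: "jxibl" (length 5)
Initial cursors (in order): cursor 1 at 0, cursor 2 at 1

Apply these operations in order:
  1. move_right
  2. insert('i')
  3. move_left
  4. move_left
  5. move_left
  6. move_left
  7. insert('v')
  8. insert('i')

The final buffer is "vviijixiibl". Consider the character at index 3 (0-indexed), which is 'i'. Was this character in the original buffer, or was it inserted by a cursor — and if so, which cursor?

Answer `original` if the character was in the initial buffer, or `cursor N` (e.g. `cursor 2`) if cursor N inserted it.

Answer: cursor 2

Derivation:
After op 1 (move_right): buffer="jxibl" (len 5), cursors c1@1 c2@2, authorship .....
After op 2 (insert('i')): buffer="jixiibl" (len 7), cursors c1@2 c2@4, authorship .1.2...
After op 3 (move_left): buffer="jixiibl" (len 7), cursors c1@1 c2@3, authorship .1.2...
After op 4 (move_left): buffer="jixiibl" (len 7), cursors c1@0 c2@2, authorship .1.2...
After op 5 (move_left): buffer="jixiibl" (len 7), cursors c1@0 c2@1, authorship .1.2...
After op 6 (move_left): buffer="jixiibl" (len 7), cursors c1@0 c2@0, authorship .1.2...
After op 7 (insert('v')): buffer="vvjixiibl" (len 9), cursors c1@2 c2@2, authorship 12.1.2...
After op 8 (insert('i')): buffer="vviijixiibl" (len 11), cursors c1@4 c2@4, authorship 1212.1.2...
Authorship (.=original, N=cursor N): 1 2 1 2 . 1 . 2 . . .
Index 3: author = 2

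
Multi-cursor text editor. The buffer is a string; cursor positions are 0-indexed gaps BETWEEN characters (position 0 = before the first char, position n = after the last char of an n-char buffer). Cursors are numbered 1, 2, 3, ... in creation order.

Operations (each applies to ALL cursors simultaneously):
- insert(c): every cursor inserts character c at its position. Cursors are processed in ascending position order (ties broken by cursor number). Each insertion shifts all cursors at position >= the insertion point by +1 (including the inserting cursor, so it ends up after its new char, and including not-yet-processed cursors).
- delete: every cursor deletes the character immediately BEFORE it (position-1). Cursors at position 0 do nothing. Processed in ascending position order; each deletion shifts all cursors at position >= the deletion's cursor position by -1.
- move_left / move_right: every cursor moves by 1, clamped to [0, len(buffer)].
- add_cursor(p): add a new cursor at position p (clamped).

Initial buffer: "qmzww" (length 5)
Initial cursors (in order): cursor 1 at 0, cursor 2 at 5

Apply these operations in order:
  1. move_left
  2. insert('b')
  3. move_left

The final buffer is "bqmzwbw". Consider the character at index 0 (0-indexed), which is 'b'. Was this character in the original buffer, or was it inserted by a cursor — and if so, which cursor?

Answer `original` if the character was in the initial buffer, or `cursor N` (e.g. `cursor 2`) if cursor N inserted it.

After op 1 (move_left): buffer="qmzww" (len 5), cursors c1@0 c2@4, authorship .....
After op 2 (insert('b')): buffer="bqmzwbw" (len 7), cursors c1@1 c2@6, authorship 1....2.
After op 3 (move_left): buffer="bqmzwbw" (len 7), cursors c1@0 c2@5, authorship 1....2.
Authorship (.=original, N=cursor N): 1 . . . . 2 .
Index 0: author = 1

Answer: cursor 1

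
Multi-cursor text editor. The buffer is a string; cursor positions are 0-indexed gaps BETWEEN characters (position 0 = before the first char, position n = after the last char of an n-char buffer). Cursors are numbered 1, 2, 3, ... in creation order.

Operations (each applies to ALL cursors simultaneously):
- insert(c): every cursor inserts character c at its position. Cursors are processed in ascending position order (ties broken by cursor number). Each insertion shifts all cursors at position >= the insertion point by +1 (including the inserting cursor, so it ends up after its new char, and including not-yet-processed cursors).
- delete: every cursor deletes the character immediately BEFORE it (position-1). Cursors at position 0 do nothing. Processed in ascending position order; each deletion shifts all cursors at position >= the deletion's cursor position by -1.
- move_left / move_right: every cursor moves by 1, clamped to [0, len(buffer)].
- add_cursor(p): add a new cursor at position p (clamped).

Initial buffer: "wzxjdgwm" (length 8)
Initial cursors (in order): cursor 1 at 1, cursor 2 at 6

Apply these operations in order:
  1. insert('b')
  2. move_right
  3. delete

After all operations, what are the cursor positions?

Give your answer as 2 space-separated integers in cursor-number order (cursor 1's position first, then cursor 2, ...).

Answer: 2 7

Derivation:
After op 1 (insert('b')): buffer="wbzxjdgbwm" (len 10), cursors c1@2 c2@8, authorship .1.....2..
After op 2 (move_right): buffer="wbzxjdgbwm" (len 10), cursors c1@3 c2@9, authorship .1.....2..
After op 3 (delete): buffer="wbxjdgbm" (len 8), cursors c1@2 c2@7, authorship .1....2.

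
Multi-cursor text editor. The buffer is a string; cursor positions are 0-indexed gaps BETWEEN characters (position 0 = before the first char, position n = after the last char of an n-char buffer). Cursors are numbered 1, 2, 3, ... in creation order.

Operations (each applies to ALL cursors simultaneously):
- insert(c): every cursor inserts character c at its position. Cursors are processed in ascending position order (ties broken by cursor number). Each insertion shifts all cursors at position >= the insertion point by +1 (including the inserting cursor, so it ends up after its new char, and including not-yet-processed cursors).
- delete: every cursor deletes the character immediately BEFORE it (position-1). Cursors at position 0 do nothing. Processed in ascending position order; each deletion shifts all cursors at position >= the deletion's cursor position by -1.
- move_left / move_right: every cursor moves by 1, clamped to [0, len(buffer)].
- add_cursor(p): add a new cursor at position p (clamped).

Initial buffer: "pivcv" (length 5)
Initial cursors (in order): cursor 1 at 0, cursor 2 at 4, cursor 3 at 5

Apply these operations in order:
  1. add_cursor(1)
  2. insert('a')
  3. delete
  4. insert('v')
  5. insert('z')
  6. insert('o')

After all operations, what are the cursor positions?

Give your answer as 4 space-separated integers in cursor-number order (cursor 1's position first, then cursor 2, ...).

After op 1 (add_cursor(1)): buffer="pivcv" (len 5), cursors c1@0 c4@1 c2@4 c3@5, authorship .....
After op 2 (insert('a')): buffer="apaivcava" (len 9), cursors c1@1 c4@3 c2@7 c3@9, authorship 1.4...2.3
After op 3 (delete): buffer="pivcv" (len 5), cursors c1@0 c4@1 c2@4 c3@5, authorship .....
After op 4 (insert('v')): buffer="vpvivcvvv" (len 9), cursors c1@1 c4@3 c2@7 c3@9, authorship 1.4...2.3
After op 5 (insert('z')): buffer="vzpvzivcvzvvz" (len 13), cursors c1@2 c4@5 c2@10 c3@13, authorship 11.44...22.33
After op 6 (insert('o')): buffer="vzopvzoivcvzovvzo" (len 17), cursors c1@3 c4@7 c2@13 c3@17, authorship 111.444...222.333

Answer: 3 13 17 7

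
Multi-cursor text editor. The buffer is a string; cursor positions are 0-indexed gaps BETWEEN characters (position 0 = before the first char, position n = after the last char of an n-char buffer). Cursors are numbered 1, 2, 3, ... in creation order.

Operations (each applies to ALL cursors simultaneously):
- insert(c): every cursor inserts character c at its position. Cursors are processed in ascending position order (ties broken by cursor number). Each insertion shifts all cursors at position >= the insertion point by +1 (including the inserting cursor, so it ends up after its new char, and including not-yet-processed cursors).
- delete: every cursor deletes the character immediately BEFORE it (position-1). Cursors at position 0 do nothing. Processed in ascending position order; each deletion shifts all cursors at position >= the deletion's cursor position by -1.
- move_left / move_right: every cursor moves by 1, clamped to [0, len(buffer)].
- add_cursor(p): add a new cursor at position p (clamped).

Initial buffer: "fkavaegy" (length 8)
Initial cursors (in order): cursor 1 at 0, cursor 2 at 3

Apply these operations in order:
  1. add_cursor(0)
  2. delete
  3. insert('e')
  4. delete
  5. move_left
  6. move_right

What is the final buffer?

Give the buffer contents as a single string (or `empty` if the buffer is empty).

After op 1 (add_cursor(0)): buffer="fkavaegy" (len 8), cursors c1@0 c3@0 c2@3, authorship ........
After op 2 (delete): buffer="fkvaegy" (len 7), cursors c1@0 c3@0 c2@2, authorship .......
After op 3 (insert('e')): buffer="eefkevaegy" (len 10), cursors c1@2 c3@2 c2@5, authorship 13..2.....
After op 4 (delete): buffer="fkvaegy" (len 7), cursors c1@0 c3@0 c2@2, authorship .......
After op 5 (move_left): buffer="fkvaegy" (len 7), cursors c1@0 c3@0 c2@1, authorship .......
After op 6 (move_right): buffer="fkvaegy" (len 7), cursors c1@1 c3@1 c2@2, authorship .......

Answer: fkvaegy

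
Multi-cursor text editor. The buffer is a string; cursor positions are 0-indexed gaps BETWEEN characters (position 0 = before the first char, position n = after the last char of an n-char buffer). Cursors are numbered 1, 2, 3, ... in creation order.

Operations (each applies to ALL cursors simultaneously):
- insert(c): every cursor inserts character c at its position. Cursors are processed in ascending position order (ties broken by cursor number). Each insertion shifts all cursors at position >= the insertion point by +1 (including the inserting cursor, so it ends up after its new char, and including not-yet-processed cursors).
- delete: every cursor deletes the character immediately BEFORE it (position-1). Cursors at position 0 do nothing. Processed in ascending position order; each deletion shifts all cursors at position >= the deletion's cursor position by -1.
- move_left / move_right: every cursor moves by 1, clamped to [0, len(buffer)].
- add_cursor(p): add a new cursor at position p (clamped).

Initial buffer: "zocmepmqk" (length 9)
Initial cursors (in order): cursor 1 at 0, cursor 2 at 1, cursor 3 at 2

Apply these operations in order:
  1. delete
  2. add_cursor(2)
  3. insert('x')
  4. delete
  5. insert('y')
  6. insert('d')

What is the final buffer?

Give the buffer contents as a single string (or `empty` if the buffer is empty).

After op 1 (delete): buffer="cmepmqk" (len 7), cursors c1@0 c2@0 c3@0, authorship .......
After op 2 (add_cursor(2)): buffer="cmepmqk" (len 7), cursors c1@0 c2@0 c3@0 c4@2, authorship .......
After op 3 (insert('x')): buffer="xxxcmxepmqk" (len 11), cursors c1@3 c2@3 c3@3 c4@6, authorship 123..4.....
After op 4 (delete): buffer="cmepmqk" (len 7), cursors c1@0 c2@0 c3@0 c4@2, authorship .......
After op 5 (insert('y')): buffer="yyycmyepmqk" (len 11), cursors c1@3 c2@3 c3@3 c4@6, authorship 123..4.....
After op 6 (insert('d')): buffer="yyydddcmydepmqk" (len 15), cursors c1@6 c2@6 c3@6 c4@10, authorship 123123..44.....

Answer: yyydddcmydepmqk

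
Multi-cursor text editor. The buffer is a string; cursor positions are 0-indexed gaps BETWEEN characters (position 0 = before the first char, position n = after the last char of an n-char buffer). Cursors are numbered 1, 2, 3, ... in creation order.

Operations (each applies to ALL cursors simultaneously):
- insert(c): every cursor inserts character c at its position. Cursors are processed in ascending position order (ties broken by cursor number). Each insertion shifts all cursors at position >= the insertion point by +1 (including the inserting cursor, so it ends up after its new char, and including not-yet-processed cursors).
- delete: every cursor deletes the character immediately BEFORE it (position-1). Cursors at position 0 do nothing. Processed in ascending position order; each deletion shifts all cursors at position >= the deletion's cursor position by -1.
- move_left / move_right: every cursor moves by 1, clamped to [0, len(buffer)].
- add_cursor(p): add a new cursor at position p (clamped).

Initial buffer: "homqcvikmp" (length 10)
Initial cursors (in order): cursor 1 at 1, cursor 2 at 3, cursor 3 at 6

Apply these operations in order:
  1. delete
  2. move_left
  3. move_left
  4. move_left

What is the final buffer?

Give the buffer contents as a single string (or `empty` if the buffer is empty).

After op 1 (delete): buffer="oqcikmp" (len 7), cursors c1@0 c2@1 c3@3, authorship .......
After op 2 (move_left): buffer="oqcikmp" (len 7), cursors c1@0 c2@0 c3@2, authorship .......
After op 3 (move_left): buffer="oqcikmp" (len 7), cursors c1@0 c2@0 c3@1, authorship .......
After op 4 (move_left): buffer="oqcikmp" (len 7), cursors c1@0 c2@0 c3@0, authorship .......

Answer: oqcikmp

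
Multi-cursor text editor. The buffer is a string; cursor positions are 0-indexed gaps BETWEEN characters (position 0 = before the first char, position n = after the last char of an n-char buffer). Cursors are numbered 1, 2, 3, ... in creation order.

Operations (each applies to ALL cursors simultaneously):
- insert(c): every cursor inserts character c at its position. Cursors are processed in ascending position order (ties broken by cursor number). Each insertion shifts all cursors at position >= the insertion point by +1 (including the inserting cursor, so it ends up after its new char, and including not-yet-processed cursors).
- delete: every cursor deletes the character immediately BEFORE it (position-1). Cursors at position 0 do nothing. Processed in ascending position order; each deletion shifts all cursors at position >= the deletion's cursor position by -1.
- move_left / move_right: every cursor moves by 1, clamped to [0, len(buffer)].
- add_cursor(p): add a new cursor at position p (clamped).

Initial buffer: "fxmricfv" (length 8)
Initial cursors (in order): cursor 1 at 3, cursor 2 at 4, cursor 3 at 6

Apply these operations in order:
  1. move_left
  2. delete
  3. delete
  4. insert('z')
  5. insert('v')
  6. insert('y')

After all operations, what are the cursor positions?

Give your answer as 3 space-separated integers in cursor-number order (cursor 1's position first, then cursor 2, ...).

After op 1 (move_left): buffer="fxmricfv" (len 8), cursors c1@2 c2@3 c3@5, authorship ........
After op 2 (delete): buffer="frcfv" (len 5), cursors c1@1 c2@1 c3@2, authorship .....
After op 3 (delete): buffer="cfv" (len 3), cursors c1@0 c2@0 c3@0, authorship ...
After op 4 (insert('z')): buffer="zzzcfv" (len 6), cursors c1@3 c2@3 c3@3, authorship 123...
After op 5 (insert('v')): buffer="zzzvvvcfv" (len 9), cursors c1@6 c2@6 c3@6, authorship 123123...
After op 6 (insert('y')): buffer="zzzvvvyyycfv" (len 12), cursors c1@9 c2@9 c3@9, authorship 123123123...

Answer: 9 9 9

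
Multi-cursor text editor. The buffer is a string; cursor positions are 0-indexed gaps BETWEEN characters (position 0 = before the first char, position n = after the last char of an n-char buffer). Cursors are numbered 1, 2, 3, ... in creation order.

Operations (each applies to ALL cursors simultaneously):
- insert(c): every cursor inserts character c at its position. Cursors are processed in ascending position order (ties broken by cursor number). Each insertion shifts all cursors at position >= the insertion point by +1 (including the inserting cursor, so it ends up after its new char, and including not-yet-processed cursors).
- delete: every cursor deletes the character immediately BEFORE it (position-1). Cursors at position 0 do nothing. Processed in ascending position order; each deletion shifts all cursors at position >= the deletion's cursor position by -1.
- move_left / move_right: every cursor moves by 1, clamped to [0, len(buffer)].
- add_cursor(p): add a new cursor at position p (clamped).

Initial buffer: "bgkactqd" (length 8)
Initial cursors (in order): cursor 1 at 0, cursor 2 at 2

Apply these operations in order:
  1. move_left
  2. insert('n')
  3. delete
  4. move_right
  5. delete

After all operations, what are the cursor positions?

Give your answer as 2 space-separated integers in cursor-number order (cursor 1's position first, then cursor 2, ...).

Answer: 0 0

Derivation:
After op 1 (move_left): buffer="bgkactqd" (len 8), cursors c1@0 c2@1, authorship ........
After op 2 (insert('n')): buffer="nbngkactqd" (len 10), cursors c1@1 c2@3, authorship 1.2.......
After op 3 (delete): buffer="bgkactqd" (len 8), cursors c1@0 c2@1, authorship ........
After op 4 (move_right): buffer="bgkactqd" (len 8), cursors c1@1 c2@2, authorship ........
After op 5 (delete): buffer="kactqd" (len 6), cursors c1@0 c2@0, authorship ......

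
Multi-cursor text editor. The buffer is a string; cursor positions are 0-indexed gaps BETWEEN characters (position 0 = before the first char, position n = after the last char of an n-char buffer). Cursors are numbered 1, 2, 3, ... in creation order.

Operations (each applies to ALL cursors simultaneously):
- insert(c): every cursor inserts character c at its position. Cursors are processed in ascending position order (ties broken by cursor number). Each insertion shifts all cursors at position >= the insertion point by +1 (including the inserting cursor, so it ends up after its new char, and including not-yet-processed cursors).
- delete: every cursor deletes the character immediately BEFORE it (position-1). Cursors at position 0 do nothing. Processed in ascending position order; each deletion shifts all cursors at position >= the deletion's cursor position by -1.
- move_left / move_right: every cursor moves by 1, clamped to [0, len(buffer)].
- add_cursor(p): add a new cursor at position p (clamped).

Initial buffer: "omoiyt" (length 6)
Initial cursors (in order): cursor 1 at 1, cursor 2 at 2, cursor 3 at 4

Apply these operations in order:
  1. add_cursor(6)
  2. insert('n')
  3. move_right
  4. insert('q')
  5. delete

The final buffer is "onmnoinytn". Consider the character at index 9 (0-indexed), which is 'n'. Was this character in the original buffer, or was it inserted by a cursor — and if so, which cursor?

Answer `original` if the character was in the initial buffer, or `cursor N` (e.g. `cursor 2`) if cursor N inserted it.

After op 1 (add_cursor(6)): buffer="omoiyt" (len 6), cursors c1@1 c2@2 c3@4 c4@6, authorship ......
After op 2 (insert('n')): buffer="onmnoinytn" (len 10), cursors c1@2 c2@4 c3@7 c4@10, authorship .1.2..3..4
After op 3 (move_right): buffer="onmnoinytn" (len 10), cursors c1@3 c2@5 c3@8 c4@10, authorship .1.2..3..4
After op 4 (insert('q')): buffer="onmqnoqinyqtnq" (len 14), cursors c1@4 c2@7 c3@11 c4@14, authorship .1.12.2.3.3.44
After op 5 (delete): buffer="onmnoinytn" (len 10), cursors c1@3 c2@5 c3@8 c4@10, authorship .1.2..3..4
Authorship (.=original, N=cursor N): . 1 . 2 . . 3 . . 4
Index 9: author = 4

Answer: cursor 4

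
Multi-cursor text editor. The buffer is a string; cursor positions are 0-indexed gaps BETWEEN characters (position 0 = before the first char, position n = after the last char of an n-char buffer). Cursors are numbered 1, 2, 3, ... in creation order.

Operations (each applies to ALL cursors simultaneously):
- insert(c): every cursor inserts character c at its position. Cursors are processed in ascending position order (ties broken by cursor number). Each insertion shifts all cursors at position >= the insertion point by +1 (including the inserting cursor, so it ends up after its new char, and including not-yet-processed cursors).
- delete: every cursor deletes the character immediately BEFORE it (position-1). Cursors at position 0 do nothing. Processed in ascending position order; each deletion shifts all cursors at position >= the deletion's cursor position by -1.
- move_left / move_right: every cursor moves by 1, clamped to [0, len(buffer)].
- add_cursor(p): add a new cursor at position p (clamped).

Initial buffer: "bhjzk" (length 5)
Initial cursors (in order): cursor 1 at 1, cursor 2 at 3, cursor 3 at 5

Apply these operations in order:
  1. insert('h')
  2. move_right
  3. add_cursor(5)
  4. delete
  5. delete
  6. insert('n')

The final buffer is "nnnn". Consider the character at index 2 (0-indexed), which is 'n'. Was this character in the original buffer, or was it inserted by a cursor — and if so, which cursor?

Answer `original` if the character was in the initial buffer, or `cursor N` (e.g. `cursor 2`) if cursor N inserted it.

Answer: cursor 3

Derivation:
After op 1 (insert('h')): buffer="bhhjhzkh" (len 8), cursors c1@2 c2@5 c3@8, authorship .1..2..3
After op 2 (move_right): buffer="bhhjhzkh" (len 8), cursors c1@3 c2@6 c3@8, authorship .1..2..3
After op 3 (add_cursor(5)): buffer="bhhjhzkh" (len 8), cursors c1@3 c4@5 c2@6 c3@8, authorship .1..2..3
After op 4 (delete): buffer="bhjk" (len 4), cursors c1@2 c2@3 c4@3 c3@4, authorship .1..
After op 5 (delete): buffer="" (len 0), cursors c1@0 c2@0 c3@0 c4@0, authorship 
After op 6 (insert('n')): buffer="nnnn" (len 4), cursors c1@4 c2@4 c3@4 c4@4, authorship 1234
Authorship (.=original, N=cursor N): 1 2 3 4
Index 2: author = 3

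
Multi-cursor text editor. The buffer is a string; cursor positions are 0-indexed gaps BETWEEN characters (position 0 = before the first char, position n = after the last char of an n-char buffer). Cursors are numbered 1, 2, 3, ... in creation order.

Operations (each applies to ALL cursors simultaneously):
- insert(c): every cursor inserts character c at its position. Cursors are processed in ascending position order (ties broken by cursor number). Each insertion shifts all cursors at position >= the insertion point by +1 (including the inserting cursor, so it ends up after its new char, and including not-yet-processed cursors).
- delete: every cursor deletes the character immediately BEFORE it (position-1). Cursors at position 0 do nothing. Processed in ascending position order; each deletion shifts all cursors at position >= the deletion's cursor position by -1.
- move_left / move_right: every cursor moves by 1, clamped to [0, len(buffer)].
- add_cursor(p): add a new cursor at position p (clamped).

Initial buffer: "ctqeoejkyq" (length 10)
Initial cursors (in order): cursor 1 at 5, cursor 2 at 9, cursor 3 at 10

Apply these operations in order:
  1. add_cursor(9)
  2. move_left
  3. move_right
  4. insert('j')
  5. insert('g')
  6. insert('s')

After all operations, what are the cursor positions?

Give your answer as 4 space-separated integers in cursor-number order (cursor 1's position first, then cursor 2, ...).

Answer: 8 18 22 18

Derivation:
After op 1 (add_cursor(9)): buffer="ctqeoejkyq" (len 10), cursors c1@5 c2@9 c4@9 c3@10, authorship ..........
After op 2 (move_left): buffer="ctqeoejkyq" (len 10), cursors c1@4 c2@8 c4@8 c3@9, authorship ..........
After op 3 (move_right): buffer="ctqeoejkyq" (len 10), cursors c1@5 c2@9 c4@9 c3@10, authorship ..........
After op 4 (insert('j')): buffer="ctqeojejkyjjqj" (len 14), cursors c1@6 c2@12 c4@12 c3@14, authorship .....1....24.3
After op 5 (insert('g')): buffer="ctqeojgejkyjjggqjg" (len 18), cursors c1@7 c2@15 c4@15 c3@18, authorship .....11....2424.33
After op 6 (insert('s')): buffer="ctqeojgsejkyjjggssqjgs" (len 22), cursors c1@8 c2@18 c4@18 c3@22, authorship .....111....242424.333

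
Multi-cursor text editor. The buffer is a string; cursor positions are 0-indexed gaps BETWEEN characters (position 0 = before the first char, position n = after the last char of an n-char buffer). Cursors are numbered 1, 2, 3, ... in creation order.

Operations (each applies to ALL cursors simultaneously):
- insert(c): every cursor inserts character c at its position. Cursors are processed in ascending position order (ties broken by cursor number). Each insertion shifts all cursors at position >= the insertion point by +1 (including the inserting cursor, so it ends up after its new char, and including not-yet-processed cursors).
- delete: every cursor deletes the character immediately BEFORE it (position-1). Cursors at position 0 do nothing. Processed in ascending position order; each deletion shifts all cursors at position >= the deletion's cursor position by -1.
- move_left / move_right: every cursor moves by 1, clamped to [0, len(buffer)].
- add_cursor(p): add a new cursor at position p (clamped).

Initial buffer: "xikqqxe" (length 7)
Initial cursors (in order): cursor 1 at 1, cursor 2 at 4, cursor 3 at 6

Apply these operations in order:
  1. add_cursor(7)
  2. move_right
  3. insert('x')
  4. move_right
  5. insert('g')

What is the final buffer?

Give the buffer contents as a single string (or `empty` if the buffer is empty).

Answer: xixkgqqxxgexxgg

Derivation:
After op 1 (add_cursor(7)): buffer="xikqqxe" (len 7), cursors c1@1 c2@4 c3@6 c4@7, authorship .......
After op 2 (move_right): buffer="xikqqxe" (len 7), cursors c1@2 c2@5 c3@7 c4@7, authorship .......
After op 3 (insert('x')): buffer="xixkqqxxexx" (len 11), cursors c1@3 c2@7 c3@11 c4@11, authorship ..1...2..34
After op 4 (move_right): buffer="xixkqqxxexx" (len 11), cursors c1@4 c2@8 c3@11 c4@11, authorship ..1...2..34
After op 5 (insert('g')): buffer="xixkgqqxxgexxgg" (len 15), cursors c1@5 c2@10 c3@15 c4@15, authorship ..1.1..2.2.3434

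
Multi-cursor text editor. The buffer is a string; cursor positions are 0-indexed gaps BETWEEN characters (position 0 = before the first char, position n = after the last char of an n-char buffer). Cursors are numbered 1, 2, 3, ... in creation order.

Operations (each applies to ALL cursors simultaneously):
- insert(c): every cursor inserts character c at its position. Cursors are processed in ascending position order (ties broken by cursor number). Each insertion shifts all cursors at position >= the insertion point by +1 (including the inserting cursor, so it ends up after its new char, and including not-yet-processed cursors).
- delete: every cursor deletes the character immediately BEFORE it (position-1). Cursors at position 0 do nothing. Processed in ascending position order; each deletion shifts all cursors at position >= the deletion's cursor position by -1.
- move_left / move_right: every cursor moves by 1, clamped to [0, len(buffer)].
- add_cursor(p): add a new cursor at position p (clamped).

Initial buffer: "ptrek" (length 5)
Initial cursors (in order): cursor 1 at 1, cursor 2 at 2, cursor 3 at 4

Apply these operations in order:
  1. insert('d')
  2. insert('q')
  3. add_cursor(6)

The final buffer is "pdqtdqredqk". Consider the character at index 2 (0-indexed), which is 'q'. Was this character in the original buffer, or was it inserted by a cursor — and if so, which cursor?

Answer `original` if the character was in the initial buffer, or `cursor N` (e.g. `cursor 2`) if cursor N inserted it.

After op 1 (insert('d')): buffer="pdtdredk" (len 8), cursors c1@2 c2@4 c3@7, authorship .1.2..3.
After op 2 (insert('q')): buffer="pdqtdqredqk" (len 11), cursors c1@3 c2@6 c3@10, authorship .11.22..33.
After op 3 (add_cursor(6)): buffer="pdqtdqredqk" (len 11), cursors c1@3 c2@6 c4@6 c3@10, authorship .11.22..33.
Authorship (.=original, N=cursor N): . 1 1 . 2 2 . . 3 3 .
Index 2: author = 1

Answer: cursor 1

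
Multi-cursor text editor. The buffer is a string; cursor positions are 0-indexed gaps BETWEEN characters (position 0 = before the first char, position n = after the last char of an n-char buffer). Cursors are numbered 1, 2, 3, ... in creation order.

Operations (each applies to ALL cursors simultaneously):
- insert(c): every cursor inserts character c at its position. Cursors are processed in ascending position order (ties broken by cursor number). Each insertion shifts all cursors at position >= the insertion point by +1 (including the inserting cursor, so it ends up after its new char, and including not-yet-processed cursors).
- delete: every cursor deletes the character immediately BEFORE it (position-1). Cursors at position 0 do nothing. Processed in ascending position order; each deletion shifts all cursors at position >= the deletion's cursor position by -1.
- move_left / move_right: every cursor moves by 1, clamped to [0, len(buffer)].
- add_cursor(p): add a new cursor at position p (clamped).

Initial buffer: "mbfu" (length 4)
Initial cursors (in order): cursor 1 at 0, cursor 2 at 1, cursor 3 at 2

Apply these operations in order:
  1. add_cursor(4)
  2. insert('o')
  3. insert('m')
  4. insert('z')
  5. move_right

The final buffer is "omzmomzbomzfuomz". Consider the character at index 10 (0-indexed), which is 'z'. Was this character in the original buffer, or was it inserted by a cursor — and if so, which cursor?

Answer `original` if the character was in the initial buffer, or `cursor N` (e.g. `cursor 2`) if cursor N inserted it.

Answer: cursor 3

Derivation:
After op 1 (add_cursor(4)): buffer="mbfu" (len 4), cursors c1@0 c2@1 c3@2 c4@4, authorship ....
After op 2 (insert('o')): buffer="omobofuo" (len 8), cursors c1@1 c2@3 c3@5 c4@8, authorship 1.2.3..4
After op 3 (insert('m')): buffer="ommombomfuom" (len 12), cursors c1@2 c2@5 c3@8 c4@12, authorship 11.22.33..44
After op 4 (insert('z')): buffer="omzmomzbomzfuomz" (len 16), cursors c1@3 c2@7 c3@11 c4@16, authorship 111.222.333..444
After op 5 (move_right): buffer="omzmomzbomzfuomz" (len 16), cursors c1@4 c2@8 c3@12 c4@16, authorship 111.222.333..444
Authorship (.=original, N=cursor N): 1 1 1 . 2 2 2 . 3 3 3 . . 4 4 4
Index 10: author = 3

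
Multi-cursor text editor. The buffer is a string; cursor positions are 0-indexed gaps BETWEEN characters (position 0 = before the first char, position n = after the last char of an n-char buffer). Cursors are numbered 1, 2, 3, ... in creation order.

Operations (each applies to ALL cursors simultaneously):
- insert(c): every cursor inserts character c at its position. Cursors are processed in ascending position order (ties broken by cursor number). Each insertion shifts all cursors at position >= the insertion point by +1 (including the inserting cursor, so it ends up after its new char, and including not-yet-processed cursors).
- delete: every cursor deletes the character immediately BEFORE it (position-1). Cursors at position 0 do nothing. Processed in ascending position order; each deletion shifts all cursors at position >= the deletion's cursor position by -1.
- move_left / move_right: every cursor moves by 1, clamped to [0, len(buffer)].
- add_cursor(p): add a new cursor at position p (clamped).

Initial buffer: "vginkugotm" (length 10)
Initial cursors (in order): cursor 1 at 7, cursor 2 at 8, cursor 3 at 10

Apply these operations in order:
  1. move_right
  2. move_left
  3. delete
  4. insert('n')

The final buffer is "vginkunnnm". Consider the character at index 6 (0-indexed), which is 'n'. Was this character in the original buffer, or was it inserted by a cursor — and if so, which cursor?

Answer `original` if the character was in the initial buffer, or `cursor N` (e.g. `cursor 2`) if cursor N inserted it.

Answer: cursor 1

Derivation:
After op 1 (move_right): buffer="vginkugotm" (len 10), cursors c1@8 c2@9 c3@10, authorship ..........
After op 2 (move_left): buffer="vginkugotm" (len 10), cursors c1@7 c2@8 c3@9, authorship ..........
After op 3 (delete): buffer="vginkum" (len 7), cursors c1@6 c2@6 c3@6, authorship .......
After op 4 (insert('n')): buffer="vginkunnnm" (len 10), cursors c1@9 c2@9 c3@9, authorship ......123.
Authorship (.=original, N=cursor N): . . . . . . 1 2 3 .
Index 6: author = 1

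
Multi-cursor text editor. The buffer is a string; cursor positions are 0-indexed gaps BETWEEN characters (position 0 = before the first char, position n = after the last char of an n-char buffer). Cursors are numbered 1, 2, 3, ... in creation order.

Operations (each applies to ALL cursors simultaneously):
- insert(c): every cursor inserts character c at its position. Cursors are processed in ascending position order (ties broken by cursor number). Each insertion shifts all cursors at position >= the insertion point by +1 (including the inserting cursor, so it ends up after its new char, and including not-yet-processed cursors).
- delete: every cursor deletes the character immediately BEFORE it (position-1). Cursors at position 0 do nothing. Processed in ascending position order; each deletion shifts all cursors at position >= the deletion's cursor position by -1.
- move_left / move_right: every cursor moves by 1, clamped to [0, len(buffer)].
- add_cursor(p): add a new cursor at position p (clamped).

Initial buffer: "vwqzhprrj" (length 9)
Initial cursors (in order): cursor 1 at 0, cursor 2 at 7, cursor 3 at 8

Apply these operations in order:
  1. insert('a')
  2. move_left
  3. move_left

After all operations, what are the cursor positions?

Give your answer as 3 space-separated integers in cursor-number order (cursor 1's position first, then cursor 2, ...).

After op 1 (insert('a')): buffer="avwqzhpraraj" (len 12), cursors c1@1 c2@9 c3@11, authorship 1.......2.3.
After op 2 (move_left): buffer="avwqzhpraraj" (len 12), cursors c1@0 c2@8 c3@10, authorship 1.......2.3.
After op 3 (move_left): buffer="avwqzhpraraj" (len 12), cursors c1@0 c2@7 c3@9, authorship 1.......2.3.

Answer: 0 7 9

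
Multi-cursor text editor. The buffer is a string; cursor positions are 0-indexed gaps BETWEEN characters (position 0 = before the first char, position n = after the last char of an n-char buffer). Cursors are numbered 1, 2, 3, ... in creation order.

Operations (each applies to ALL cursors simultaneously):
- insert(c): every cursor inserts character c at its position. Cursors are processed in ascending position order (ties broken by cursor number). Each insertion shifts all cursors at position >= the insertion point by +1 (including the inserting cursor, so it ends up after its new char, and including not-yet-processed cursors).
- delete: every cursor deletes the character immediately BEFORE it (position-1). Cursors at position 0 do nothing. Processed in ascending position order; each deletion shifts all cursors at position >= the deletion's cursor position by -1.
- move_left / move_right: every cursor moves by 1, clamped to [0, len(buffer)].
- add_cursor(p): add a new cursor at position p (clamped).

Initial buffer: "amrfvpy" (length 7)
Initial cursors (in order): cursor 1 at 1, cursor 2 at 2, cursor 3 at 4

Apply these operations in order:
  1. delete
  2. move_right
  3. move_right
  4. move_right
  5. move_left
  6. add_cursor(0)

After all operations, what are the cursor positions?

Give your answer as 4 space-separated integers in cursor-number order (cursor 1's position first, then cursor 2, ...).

After op 1 (delete): buffer="rvpy" (len 4), cursors c1@0 c2@0 c3@1, authorship ....
After op 2 (move_right): buffer="rvpy" (len 4), cursors c1@1 c2@1 c3@2, authorship ....
After op 3 (move_right): buffer="rvpy" (len 4), cursors c1@2 c2@2 c3@3, authorship ....
After op 4 (move_right): buffer="rvpy" (len 4), cursors c1@3 c2@3 c3@4, authorship ....
After op 5 (move_left): buffer="rvpy" (len 4), cursors c1@2 c2@2 c3@3, authorship ....
After op 6 (add_cursor(0)): buffer="rvpy" (len 4), cursors c4@0 c1@2 c2@2 c3@3, authorship ....

Answer: 2 2 3 0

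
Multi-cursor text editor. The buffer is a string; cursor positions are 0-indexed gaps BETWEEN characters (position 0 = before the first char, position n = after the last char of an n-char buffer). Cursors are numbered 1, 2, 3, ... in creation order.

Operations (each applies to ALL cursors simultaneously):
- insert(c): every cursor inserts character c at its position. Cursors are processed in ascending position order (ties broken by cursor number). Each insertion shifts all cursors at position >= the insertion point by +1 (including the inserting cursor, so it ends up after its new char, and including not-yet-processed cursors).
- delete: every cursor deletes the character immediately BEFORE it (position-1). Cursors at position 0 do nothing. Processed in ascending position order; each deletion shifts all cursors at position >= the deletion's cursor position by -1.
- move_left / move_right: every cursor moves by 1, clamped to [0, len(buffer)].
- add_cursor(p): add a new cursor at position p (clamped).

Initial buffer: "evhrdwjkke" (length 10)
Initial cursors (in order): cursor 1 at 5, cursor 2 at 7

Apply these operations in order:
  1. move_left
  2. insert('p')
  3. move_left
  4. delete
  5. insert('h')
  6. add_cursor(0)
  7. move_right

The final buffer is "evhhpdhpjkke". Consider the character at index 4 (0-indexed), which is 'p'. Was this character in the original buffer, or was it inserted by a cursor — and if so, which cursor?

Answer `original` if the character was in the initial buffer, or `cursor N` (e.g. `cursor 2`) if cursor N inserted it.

After op 1 (move_left): buffer="evhrdwjkke" (len 10), cursors c1@4 c2@6, authorship ..........
After op 2 (insert('p')): buffer="evhrpdwpjkke" (len 12), cursors c1@5 c2@8, authorship ....1..2....
After op 3 (move_left): buffer="evhrpdwpjkke" (len 12), cursors c1@4 c2@7, authorship ....1..2....
After op 4 (delete): buffer="evhpdpjkke" (len 10), cursors c1@3 c2@5, authorship ...1.2....
After op 5 (insert('h')): buffer="evhhpdhpjkke" (len 12), cursors c1@4 c2@7, authorship ...11.22....
After op 6 (add_cursor(0)): buffer="evhhpdhpjkke" (len 12), cursors c3@0 c1@4 c2@7, authorship ...11.22....
After op 7 (move_right): buffer="evhhpdhpjkke" (len 12), cursors c3@1 c1@5 c2@8, authorship ...11.22....
Authorship (.=original, N=cursor N): . . . 1 1 . 2 2 . . . .
Index 4: author = 1

Answer: cursor 1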